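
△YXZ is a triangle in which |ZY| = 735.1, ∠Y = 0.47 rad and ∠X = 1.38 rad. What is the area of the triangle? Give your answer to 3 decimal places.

The third angle is ∠Z = π − ∠Y − ∠X = 1.292 rad.
Law of sines: |XZ| = |ZY|·sin Y/sin X ≈ 339.07.
Law of sines: |YX| = |ZY|·sin Z/sin X ≈ 719.69.
Area = ½·|ZY|·|XZ|·sin Z ≈ 1.198e+05.

area ≈ 119798.961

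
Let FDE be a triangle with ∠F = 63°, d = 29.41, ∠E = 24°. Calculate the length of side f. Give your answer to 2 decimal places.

The third angle is ∠D = 180° − ∠E − ∠F = 93.00°.
Law of sines: f = d·sin F/sin D ≈ 26.24.

26.24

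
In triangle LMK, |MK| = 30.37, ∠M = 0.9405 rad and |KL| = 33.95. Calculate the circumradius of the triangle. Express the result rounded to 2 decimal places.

R ≈ 21.01

Law of sines: sin L = |MK|·sin M/|KL| ≈ 0.72267.
Since |KL| ≥ |MK|, only the acute value applies: ∠L ≈ 0.8077 rad.
Then ∠K = π − ∠M − ∠L ≈ 1.3934 rad.
Law of sines gives |LM| = |KL|·sin K/sin M ≈ 41.366.
Circumradius = |KL|/(2 sin M) ≈ 21.012.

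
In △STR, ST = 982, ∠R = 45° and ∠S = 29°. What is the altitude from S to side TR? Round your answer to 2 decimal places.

h_S ≈ 943.96

The third angle is ∠T = 180° − ∠R − ∠S = 106.00°.
Law of sines: TR = ST·sin S/sin R ≈ 673.28.
Law of sines: RS = ST·sin T/sin R ≈ 1335.
Area = ½·ST·TR·sin T ≈ 3.1778e+05.
The altitude from S has length 2·area/TR ≈ 943.96.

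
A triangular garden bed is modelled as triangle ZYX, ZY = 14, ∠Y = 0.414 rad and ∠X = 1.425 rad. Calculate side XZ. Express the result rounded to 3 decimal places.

5.692

The third angle is ∠Z = π − ∠Y − ∠X = 1.303 rad.
Law of sines: XZ = ZY·sin Y/sin X ≈ 5.6922.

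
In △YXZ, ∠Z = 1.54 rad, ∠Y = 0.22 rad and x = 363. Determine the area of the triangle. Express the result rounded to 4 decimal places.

area ≈ 14632.2546

The third angle is ∠X = π − ∠Z − ∠Y = 1.382 rad.
Law of sines: y = x·sin Y/sin X ≈ 80.657.
Law of sines: z = x·sin Z/sin X ≈ 369.42.
Area = ½·x·y·sin Z ≈ 14632.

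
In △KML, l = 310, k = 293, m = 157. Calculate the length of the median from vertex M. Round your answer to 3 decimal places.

291.225

Median from M: ½√(2·l² + 2·k² − m²) ≈ 291.23.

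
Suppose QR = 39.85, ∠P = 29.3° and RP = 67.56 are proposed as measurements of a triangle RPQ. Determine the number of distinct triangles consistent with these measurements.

2

RP·sin P = 67.56·sin(29.3°) ≈ 33.06.
Since RP sin P < QR < RP (33.06 < 39.85 < 67.56), two triangles exist.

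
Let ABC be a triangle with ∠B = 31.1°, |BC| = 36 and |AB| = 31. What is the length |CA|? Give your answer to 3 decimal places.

18.596

By the law of cosines, |CA|² = |AB|² + |BC|² − 2·|AB|·|BC|·cos B = 345.81, so |CA| ≈ 18.596.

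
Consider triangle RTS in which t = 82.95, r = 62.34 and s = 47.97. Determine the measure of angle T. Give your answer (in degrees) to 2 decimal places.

∠T ≈ 96.66°

By the law of cosines, cos T = (s² + r² − t²) / (2·s·r) ≈ -0.11592, so ∠T ≈ 96.66°.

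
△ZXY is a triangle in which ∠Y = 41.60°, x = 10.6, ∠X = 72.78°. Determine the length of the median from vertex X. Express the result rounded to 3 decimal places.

m_X ≈ 7.081

The third angle is ∠Z = 180° − ∠X − ∠Y = 65.62°.
Law of sines: z = x·sin Z/sin X ≈ 10.108.
Law of sines: y = x·sin Y/sin X ≈ 7.3679.
Median from X: ½√(2·y² + 2·z² − x²) ≈ 7.0808.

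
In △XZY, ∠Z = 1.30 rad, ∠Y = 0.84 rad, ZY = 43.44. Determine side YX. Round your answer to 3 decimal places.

The third angle is ∠X = π − ∠Z − ∠Y = 1.002 rad.
Law of sines: YX = ZY·sin Z/sin X ≈ 49.692.

49.692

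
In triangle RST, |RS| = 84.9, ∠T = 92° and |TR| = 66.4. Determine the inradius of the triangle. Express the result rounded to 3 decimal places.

Law of sines: sin S = |TR|·sin T/|RS| ≈ 0.78162.
Since |RS| ≥ |TR|, only the acute value applies: ∠S ≈ 51.41°.
Then ∠R = 180° − ∠T − ∠S ≈ 36.59°.
Law of sines gives |ST| = |RS|·sin R/sin T ≈ 50.639.
Area = ½·|RS|·|TR|·sin R ≈ 1680.2.
Semiperimeter s = (50.639+66.4+84.9)/2 = 100.97.
Inradius = area/s = 1680.2/100.97 ≈ 16.641.

16.641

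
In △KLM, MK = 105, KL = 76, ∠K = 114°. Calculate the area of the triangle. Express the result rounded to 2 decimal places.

area ≈ 3645.05

Area = ½·MK·KL·sin K ≈ 3645.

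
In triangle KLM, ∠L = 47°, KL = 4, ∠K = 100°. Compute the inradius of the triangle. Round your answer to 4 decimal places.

r ≈ 1.2743

The third angle is ∠M = 180° − ∠K − ∠L = 33.00°.
Law of sines: LM = KL·sin K/sin M ≈ 7.2327.
Law of sines: MK = KL·sin L/sin M ≈ 5.3713.
Area = ½·KL·LM·sin L ≈ 10.579.
Semiperimeter s = (7.2327+5.3713+4)/2 = 8.302.
Inradius = area/s = 10.579/8.302 ≈ 1.2743.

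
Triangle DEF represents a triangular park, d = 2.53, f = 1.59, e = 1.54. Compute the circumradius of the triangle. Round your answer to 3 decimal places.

R ≈ 1.329

By the law of cosines, cos D = (e² + f² − d²) / (2·e·f) ≈ -0.30654, so ∠D ≈ 1.882 rad.
Circumradius = d/(2 sin D) ≈ 1.329.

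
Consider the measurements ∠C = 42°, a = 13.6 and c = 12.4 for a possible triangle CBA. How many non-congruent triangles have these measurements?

2

a·sin C = 13.6·sin(42°) ≈ 9.1.
Since a sin C < c < a (9.1 < 12.4 < 13.6), two triangles exist.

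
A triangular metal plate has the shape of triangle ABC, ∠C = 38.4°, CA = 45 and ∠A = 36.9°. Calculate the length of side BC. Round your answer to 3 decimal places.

27.933

The third angle is ∠B = 180° − ∠C − ∠A = 104.70°.
Law of sines: BC = CA·sin A/sin B ≈ 27.933.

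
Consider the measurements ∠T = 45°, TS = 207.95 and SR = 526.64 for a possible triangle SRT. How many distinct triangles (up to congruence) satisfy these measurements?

TS·sin T = 207.95·sin(45°) ≈ 147.
Since SR ≥ TS, exactly one triangle exists.

1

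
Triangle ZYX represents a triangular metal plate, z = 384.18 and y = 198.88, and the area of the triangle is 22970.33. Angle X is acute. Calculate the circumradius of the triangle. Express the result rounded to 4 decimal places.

From area = ½·z·y·sin X, we get sin X = 2·area/(z·y) ≈ 0.60127.
Taking the acute solution, ∠X ≈ 36.96°.
Law of cosines then gives x ≈ 255.04.
Circumradius = x/(2 sin X) ≈ 212.08.

212.0820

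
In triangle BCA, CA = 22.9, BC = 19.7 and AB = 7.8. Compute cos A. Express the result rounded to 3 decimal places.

0.552

By the law of cosines, cos A = (CA² + AB² − BC²) / (2·CA·AB) ≈ 0.55190, so ∠A ≈ 56.50°.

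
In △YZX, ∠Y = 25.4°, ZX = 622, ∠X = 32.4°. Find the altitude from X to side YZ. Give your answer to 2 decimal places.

h_X ≈ 526.33

The third angle is ∠Z = 180° − ∠X − ∠Y = 122.20°.
Law of sines: XY = ZX·sin Z/sin Y ≈ 1227.1.
Law of sines: YZ = ZX·sin X/sin Y ≈ 777.
Area = ½·ZX·XY·sin X ≈ 2.0448e+05.
The altitude from X has length 2·area/YZ ≈ 526.33.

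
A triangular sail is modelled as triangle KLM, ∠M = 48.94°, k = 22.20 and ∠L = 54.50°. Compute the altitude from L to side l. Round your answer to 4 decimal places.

16.7393

The third angle is ∠K = 180° − ∠L − ∠M = 76.56°.
Law of sines: l = k·sin L/sin K ≈ 18.582.
Law of sines: m = k·sin M/sin K ≈ 17.211.
Area = ½·k·l·sin M ≈ 155.53.
The altitude from L has length 2·area/l ≈ 16.739.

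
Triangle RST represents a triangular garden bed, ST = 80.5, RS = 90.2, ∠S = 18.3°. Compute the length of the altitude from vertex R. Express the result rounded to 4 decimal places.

28.3221

By the law of cosines, TR² = RS² + ST² − 2·RS·ST·cos S = 828.54, so TR ≈ 28.784.
Area = ½·RS·ST·sin S ≈ 1140.
The altitude from R has length 2·area/ST ≈ 28.322.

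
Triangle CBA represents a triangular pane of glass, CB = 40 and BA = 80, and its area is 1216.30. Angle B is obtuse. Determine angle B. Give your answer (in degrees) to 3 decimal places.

From area = ½·CB·BA·sin B, we get sin B = 2·area/(CB·BA) ≈ 0.76019.
Taking the obtuse solution, ∠B ≈ 130.52°.

130.519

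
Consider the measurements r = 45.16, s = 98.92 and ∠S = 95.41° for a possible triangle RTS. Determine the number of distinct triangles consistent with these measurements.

r·sin S = 45.16·sin(95.41°) ≈ 44.96.
Since ∠S is not acute, a triangle exists only if s > r; here s > r, so there is exactly one triangle.

1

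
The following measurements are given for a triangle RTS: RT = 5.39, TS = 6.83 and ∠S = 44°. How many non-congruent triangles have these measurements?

2

TS·sin S = 6.83·sin(44°) ≈ 4.745.
Since TS sin S < RT < TS (4.745 < 5.39 < 6.83), two triangles exist.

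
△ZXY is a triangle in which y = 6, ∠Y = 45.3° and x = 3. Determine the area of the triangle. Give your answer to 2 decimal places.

Law of sines: sin X = x·sin Y/y ≈ 0.35540.
Since y ≥ x, only the acute value applies: ∠X ≈ 20.82°.
Then ∠Z = 180° − ∠Y − ∠X ≈ 113.88°.
Law of sines gives z = y·sin Z/sin Y ≈ 7.7185.
Area = ½·y·x·sin Z ≈ 8.2294.

area ≈ 8.23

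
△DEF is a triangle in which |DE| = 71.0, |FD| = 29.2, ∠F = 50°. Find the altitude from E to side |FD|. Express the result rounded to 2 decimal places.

Law of sines: sin E = |FD|·sin F/|DE| ≈ 0.31505.
Since |DE| ≥ |FD|, only the acute value applies: ∠E ≈ 18.36°.
Then ∠D = 180° − ∠F − ∠E ≈ 111.64°.
Law of sines gives |EF| = |DE|·sin D/sin F ≈ 86.154.
Area = ½·|DE|·|FD|·sin D ≈ 963.56.
The altitude from E has length 2·area/|FD| ≈ 65.998.

h_E ≈ 66.00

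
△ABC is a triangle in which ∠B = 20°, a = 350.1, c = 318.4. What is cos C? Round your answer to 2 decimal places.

By the law of cosines, b² = c² + a² − 2·c·a·cos B = 14450, so b ≈ 120.21.
Law of cosines again: cos C = (a² + b² − c²)/(2·a·b) ≈ 0.42345, so ∠C ≈ 64.95°.

cos C ≈ 0.42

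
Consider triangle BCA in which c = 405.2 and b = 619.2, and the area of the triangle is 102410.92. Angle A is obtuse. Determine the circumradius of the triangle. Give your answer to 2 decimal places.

560.49

From area = ½·b·c·sin A, we get sin A = 2·area/(b·c) ≈ 0.81635.
Taking the obtuse solution, ∠A ≈ 125.28°.
Law of cosines then gives a ≈ 915.1.
Circumradius = a/(2 sin A) ≈ 560.49.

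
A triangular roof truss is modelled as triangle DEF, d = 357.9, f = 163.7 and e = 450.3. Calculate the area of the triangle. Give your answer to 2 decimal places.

area ≈ 26736.95

Semiperimeter s = (357.9 + 450.3 + 163.7)/2 = 485.95.
Heron's formula: area = √(485.95·128.05·35.65·322.25) ≈ 26737.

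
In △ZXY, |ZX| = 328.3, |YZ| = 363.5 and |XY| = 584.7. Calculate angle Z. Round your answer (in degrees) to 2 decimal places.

115.29

By the law of cosines, cos Z = (|YZ|² + |ZX|² − |XY|²) / (2·|YZ|·|ZX|) ≈ -0.42720, so ∠Z ≈ 115.29°.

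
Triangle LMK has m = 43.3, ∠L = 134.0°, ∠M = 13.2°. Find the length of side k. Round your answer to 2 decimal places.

102.72

The third angle is ∠K = 180° − ∠L − ∠M = 32.80°.
Law of sines: k = m·sin K/sin M ≈ 102.72.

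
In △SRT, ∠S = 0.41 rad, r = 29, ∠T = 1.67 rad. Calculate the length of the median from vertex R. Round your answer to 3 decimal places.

The third angle is ∠R = π − ∠T − ∠S = 1.062 rad.
Law of sines: s = r·sin S/sin R ≈ 13.239.
Law of sines: t = r·sin T/sin R ≈ 33.05.
Median from R: ½√(2·t² + 2·s² − r²) ≈ 20.58.

m_R ≈ 20.580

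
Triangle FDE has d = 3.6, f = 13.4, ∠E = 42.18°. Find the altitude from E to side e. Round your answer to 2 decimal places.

By the law of cosines, e² = f² + d² − 2·f·d·cos E = 121.02, so e ≈ 11.001.
Area = ½·f·d·sin E ≈ 16.196.
The altitude from E has length 2·area/e ≈ 2.9444.

h_E ≈ 2.94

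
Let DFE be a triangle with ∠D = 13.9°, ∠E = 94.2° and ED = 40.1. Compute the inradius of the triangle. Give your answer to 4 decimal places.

r ≈ 4.3908

The third angle is ∠F = 180° − ∠E − ∠D = 71.90°.
Law of sines: FE = ED·sin D/sin F ≈ 10.135.
Law of sines: DF = ED·sin E/sin F ≈ 42.074.
Area = ½·ED·FE·sin E ≈ 202.65.
Semiperimeter s = (10.135+40.1+42.074)/2 = 46.154.
Inradius = area/s = 202.65/46.154 ≈ 4.3908.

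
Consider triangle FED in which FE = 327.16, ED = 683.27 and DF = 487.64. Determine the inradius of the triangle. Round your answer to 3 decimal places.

98.398

Semiperimeter s = (683.27 + 487.64 + 327.16)/2 = 749.03.
Heron's formula: area = √(749.03·65.765·261.39·421.87) ≈ 73704.
Inradius = area/s = 73704/749.03 ≈ 98.398.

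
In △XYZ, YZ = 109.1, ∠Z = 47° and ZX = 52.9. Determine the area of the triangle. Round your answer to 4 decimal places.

area ≈ 2110.4637

Area = ½·YZ·ZX·sin Z ≈ 2110.5.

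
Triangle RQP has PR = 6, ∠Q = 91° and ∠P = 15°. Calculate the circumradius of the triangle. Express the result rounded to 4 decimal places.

The third angle is ∠R = 180° − ∠Q − ∠P = 74.00°.
Law of sines: QP = PR·sin R/sin Q ≈ 5.7684.
Law of sines: RQ = PR·sin P/sin Q ≈ 1.5532.
Circumradius = PR/(2 sin Q) ≈ 3.0005.

3.0005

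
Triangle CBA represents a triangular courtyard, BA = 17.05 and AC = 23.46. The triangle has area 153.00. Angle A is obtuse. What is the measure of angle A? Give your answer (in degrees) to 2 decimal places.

∠A ≈ 130.09°

From area = ½·BA·AC·sin A, we get sin A = 2·area/(BA·AC) ≈ 0.76501.
Taking the obtuse solution, ∠A ≈ 130.09°.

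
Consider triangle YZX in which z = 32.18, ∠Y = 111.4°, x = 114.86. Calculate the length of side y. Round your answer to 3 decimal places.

By the law of cosines, y² = z² + x² − 2·z·x·cos Y = 16926, so y ≈ 130.1.

130.099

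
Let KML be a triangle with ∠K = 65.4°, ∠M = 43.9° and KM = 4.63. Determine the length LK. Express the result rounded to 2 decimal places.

3.40

The third angle is ∠L = 180° − ∠K − ∠M = 70.70°.
Law of sines: LK = KM·sin M/sin L ≈ 3.4016.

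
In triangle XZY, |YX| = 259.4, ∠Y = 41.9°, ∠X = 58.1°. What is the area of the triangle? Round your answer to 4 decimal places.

The third angle is ∠Z = 180° − ∠Y − ∠X = 80.00°.
Law of sines: |ZY| = |YX|·sin X/sin Z ≈ 223.62.
Law of sines: |XZ| = |YX|·sin Y/sin Z ≈ 175.91.
Area = ½·|YX|·|ZY|·sin Y ≈ 19370.

19369.5389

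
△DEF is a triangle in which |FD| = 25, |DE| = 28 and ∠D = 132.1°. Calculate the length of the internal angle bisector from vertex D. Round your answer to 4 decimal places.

By the law of cosines, |EF|² = |FD|² + |DE|² − 2·|FD|·|DE|·cos D = 2347.6, so |EF| ≈ 48.452.
The bisector from D has length 2·|FD|·|DE|·cos(∠D/2)/(|FD|+|DE|) ≈ 10.723.

t_D ≈ 10.7229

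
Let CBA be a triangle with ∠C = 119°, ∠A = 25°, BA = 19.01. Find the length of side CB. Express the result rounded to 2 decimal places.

9.19

The third angle is ∠B = 180° − ∠A − ∠C = 36.00°.
Law of sines: CB = BA·sin A/sin C ≈ 9.1857.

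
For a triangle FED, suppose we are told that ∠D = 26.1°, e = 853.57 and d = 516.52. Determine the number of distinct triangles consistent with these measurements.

2

e·sin D = 853.57·sin(26.1°) ≈ 375.5.
Since e sin D < d < e (375.5 < 516.52 < 853.57), two triangles exist.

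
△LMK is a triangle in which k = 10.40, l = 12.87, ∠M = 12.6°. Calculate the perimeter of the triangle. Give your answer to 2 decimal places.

By the law of cosines, m² = k² + l² − 2·k·l·cos M = 12.548, so m ≈ 3.5423.
Semiperimeter s = (12.87+3.5423+10.4)/2 = 13.406.
Perimeter = 12.87 + 3.5423 + 10.4 = 26.812.

perimeter ≈ 26.81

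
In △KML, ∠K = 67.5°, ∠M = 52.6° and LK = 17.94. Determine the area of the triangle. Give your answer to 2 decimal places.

The third angle is ∠L = 180° − ∠K − ∠M = 59.90°.
Law of sines: ML = LK·sin K/sin M ≈ 20.864.
Law of sines: KM = LK·sin L/sin M ≈ 19.537.
Area = ½·LK·ML·sin L ≈ 161.91.

area ≈ 161.91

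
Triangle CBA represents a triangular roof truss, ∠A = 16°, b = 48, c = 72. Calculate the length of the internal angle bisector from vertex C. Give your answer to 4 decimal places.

By the law of cosines, a² = c² + b² − 2·c·b·cos A = 843.76, so a ≈ 29.048.
Law of cosines again: cos C = (b² + a² − c²)/(2·b·a) ≈ -0.73021, so ∠C ≈ 136.90°.
The bisector from C has length 2·b·a·cos(∠C/2)/(b+a) ≈ 13.293.

13.2929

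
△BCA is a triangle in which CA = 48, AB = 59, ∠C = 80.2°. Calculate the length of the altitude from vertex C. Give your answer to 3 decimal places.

Law of sines: sin B = CA·sin C/AB ≈ 0.80169.
Since AB ≥ CA, only the acute value applies: ∠B ≈ 53.29°.
Then ∠A = 180° − ∠C − ∠B ≈ 46.51°.
Law of sines gives BC = AB·sin A/sin C ≈ 43.437.
Area = ½·AB·CA·sin A ≈ 1027.3.
The altitude from C has length 2·area/AB ≈ 34.823.

34.823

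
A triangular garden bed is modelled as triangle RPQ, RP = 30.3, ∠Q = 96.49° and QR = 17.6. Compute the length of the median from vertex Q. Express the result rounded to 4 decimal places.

Law of sines: sin P = QR·sin Q/RP ≈ 0.57714.
Since RP ≥ QR, only the acute value applies: ∠P ≈ 35.25°.
Then ∠R = 180° − ∠Q − ∠P ≈ 48.26°.
Law of sines gives PQ = RP·sin R/sin Q ≈ 22.755.
Median from Q: ½√(2·PQ² + 2·QR² − RP²) ≈ 13.574.

m_Q ≈ 13.5741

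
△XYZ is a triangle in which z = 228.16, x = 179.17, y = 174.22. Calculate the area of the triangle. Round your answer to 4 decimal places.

15389.5175

Semiperimeter s = (179.17 + 174.22 + 228.16)/2 = 290.77.
Heron's formula: area = √(290.77·111.6·116.55·62.615) ≈ 15390.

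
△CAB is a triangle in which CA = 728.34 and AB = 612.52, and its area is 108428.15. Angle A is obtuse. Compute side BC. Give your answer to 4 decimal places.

From area = ½·CA·AB·sin A, we get sin A = 2·area/(CA·AB) ≈ 0.48609.
Taking the obtuse solution, ∠A ≈ 150.92°.
Law of cosines then gives BC ≈ 1298.2.

1298.2298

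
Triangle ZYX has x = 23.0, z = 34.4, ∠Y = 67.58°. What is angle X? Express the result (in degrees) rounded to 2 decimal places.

By the law of cosines, y² = x² + z² − 2·x·z·cos Y = 1108.8, so y ≈ 33.299.
Law of cosines again: cos X = (z² + y² − x²)/(2·z·y) ≈ 0.76962, so ∠X ≈ 39.68°.

∠X ≈ 39.68°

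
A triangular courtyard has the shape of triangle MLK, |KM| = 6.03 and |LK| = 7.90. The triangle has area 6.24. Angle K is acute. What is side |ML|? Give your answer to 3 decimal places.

2.612

From area = ½·|LK|·|KM|·sin K, we get sin K = 2·area/(|LK|·|KM|) ≈ 0.26198.
Taking the acute solution, ∠K ≈ 15.19°.
Law of cosines then gives |ML| ≈ 2.6124.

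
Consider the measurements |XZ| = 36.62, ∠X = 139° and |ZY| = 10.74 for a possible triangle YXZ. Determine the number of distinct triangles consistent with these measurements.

|XZ|·sin X = 36.62·sin(139°) ≈ 24.02.
Since ∠X is not acute, a triangle exists only if |ZY| > |XZ|; here |ZY| ≤ |XZ|, so there is no triangle.

0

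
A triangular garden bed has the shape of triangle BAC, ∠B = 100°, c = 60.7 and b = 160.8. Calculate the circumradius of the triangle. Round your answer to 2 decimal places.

Law of sines: sin C = c·sin B/b ≈ 0.37175.
Since b ≥ c, only the acute value applies: ∠C ≈ 21.82°.
Then ∠A = 180° − ∠B − ∠C ≈ 58.18°.
Law of sines gives a = b·sin A/sin B ≈ 138.74.
Circumradius = b/(2 sin B) ≈ 81.64.

R ≈ 81.64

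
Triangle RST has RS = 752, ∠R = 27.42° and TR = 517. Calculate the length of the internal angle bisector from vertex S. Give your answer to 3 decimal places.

By the law of cosines, ST² = TR² + RS² − 2·TR·RS·cos R = 1.4258e+05, so ST ≈ 377.6.
Law of cosines again: cos S = (RS² + ST² − TR²)/(2·RS·ST) ≈ 0.77617, so ∠S ≈ 39.09°.
The bisector from S has length 2·RS·ST·cos(∠S/2)/(RS+ST) ≈ 473.79.

473.786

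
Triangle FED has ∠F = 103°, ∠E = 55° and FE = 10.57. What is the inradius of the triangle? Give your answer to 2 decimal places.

The third angle is ∠D = 180° − ∠F − ∠E = 22.00°.
Law of sines: ED = FE·sin F/sin D ≈ 27.493.
Law of sines: DF = FE·sin E/sin D ≈ 23.113.
Area = ½·FE·ED·sin E ≈ 119.02.
Semiperimeter s = (27.493+23.113+10.57)/2 = 30.588.
Inradius = area/s = 119.02/30.588 ≈ 3.8912.

3.89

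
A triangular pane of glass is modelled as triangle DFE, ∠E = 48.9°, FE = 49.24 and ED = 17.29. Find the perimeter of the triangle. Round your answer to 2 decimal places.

By the law of cosines, DF² = FE² + ED² − 2·FE·ED·cos E = 1604.2, so DF ≈ 40.052.
Semiperimeter s = (49.24+17.29+40.052)/2 = 53.291.
Perimeter = 49.24 + 17.29 + 40.052 = 106.58.

perimeter ≈ 106.58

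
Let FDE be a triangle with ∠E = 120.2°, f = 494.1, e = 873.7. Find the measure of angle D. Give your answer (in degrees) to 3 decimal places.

∠D ≈ 30.540°

Law of sines: sin F = f·sin E/e ≈ 0.48877.
Since e ≥ f, only the acute value applies: ∠F ≈ 29.26°.
Then ∠D = 180° − ∠E − ∠F ≈ 30.54°.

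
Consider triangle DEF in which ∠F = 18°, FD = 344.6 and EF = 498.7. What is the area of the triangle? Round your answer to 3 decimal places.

area ≈ 26552.597

Area = ½·EF·FD·sin F ≈ 26553.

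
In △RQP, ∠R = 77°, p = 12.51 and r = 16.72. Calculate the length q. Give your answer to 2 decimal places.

14.26

Law of sines: sin P = p·sin R/r ≈ 0.72903.
Since r ≥ p, only the acute value applies: ∠P ≈ 46.81°.
Then ∠Q = 180° − ∠R − ∠P ≈ 56.19°.
Law of sines gives q = r·sin Q/sin R ≈ 14.259.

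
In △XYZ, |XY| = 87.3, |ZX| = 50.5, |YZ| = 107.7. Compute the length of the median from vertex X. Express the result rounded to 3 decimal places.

m_X ≈ 46.754

Median from X: ½√(2·|ZX|² + 2·|XY|² − |YZ|²) ≈ 46.754.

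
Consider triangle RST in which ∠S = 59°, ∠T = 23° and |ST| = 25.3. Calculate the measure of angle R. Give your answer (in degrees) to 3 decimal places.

∠R ≈ 98.000°

The third angle is ∠R = 180° − ∠S − ∠T = 98.00°.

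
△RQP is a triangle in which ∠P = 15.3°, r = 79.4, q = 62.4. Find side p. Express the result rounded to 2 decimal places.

25.30

By the law of cosines, p² = r² + q² − 2·r·q·cos P = 640.2, so p ≈ 25.302.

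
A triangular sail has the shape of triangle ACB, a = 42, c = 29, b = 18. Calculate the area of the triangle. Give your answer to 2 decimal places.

213.77

Semiperimeter s = (42 + 29 + 18)/2 = 44.5.
Heron's formula: area = √(44.5·2.5·15.5·26.5) ≈ 213.77.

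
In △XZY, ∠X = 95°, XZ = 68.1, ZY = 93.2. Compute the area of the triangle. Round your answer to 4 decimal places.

area ≈ 1966.3593

Law of sines: sin Y = XZ·sin X/ZY ≈ 0.72791.
Since ZY ≥ XZ, only the acute value applies: ∠Y ≈ 46.71°.
Then ∠Z = 180° − ∠X − ∠Y ≈ 38.29°.
Law of sines gives YX = ZY·sin Z/sin X ≈ 57.97.
Area = ½·ZY·XZ·sin Z ≈ 1966.4.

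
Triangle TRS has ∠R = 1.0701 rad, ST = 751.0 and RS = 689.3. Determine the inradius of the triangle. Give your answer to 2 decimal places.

Law of sines: sin T = RS·sin R/ST ≈ 0.80518.
Since ST ≥ RS, only the acute value applies: ∠T ≈ 0.9360 rad.
Then ∠S = π − ∠R − ∠T ≈ 1.1355 rad.
Law of sines gives TR = ST·sin S/sin R ≈ 776.26.
Area = ½·ST·RS·sin S ≈ 2.347e+05.
Semiperimeter s = (689.3+751+776.26)/2 = 1108.3.
Inradius = area/s = 2.347e+05/1108.3 ≈ 211.77.

211.77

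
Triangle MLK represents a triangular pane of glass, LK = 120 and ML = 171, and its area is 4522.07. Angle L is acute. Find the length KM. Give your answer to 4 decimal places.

From area = ½·ML·LK·sin L, we get sin L = 2·area/(ML·LK) ≈ 0.44075.
Taking the acute solution, ∠L ≈ 26.15°.
Law of cosines then gives KM ≈ 82.476.

82.4756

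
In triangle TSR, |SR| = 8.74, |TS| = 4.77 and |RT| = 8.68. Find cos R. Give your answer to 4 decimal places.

cos R ≈ 0.8501

By the law of cosines, cos R = (|SR|² + |RT|² − |TS|²) / (2·|SR|·|RT|) ≈ 0.85006, so ∠R ≈ 31.78°.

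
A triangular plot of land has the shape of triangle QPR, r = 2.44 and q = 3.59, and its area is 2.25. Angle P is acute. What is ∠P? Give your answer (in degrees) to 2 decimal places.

From area = ½·r·q·sin P, we get sin P = 2·area/(r·q) ≈ 0.51372.
Taking the acute solution, ∠P ≈ 30.91°.

30.91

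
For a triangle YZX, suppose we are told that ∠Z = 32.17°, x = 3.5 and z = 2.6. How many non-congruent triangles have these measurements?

x·sin Z = 3.5·sin(32.17°) ≈ 1.864.
Since x sin Z < z < x (1.864 < 2.6 < 3.5), two triangles exist.

2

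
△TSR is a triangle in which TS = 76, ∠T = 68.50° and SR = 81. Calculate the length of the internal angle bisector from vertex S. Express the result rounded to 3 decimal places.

Law of sines: sin R = TS·sin T/SR ≈ 0.87298.
Since SR ≥ TS, only the acute value applies: ∠R ≈ 60.81°.
Then ∠S = 180° − ∠T − ∠R ≈ 50.69°.
Law of sines gives RT = SR·sin S/sin T ≈ 67.362.
The bisector from S has length 2·TS·SR·cos(∠S/2)/(TS+SR) ≈ 70.871.

t_S ≈ 70.871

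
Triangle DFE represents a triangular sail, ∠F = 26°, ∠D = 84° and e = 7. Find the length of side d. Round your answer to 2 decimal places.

7.41

The third angle is ∠E = 180° − ∠D − ∠F = 70.00°.
Law of sines: d = e·sin D/sin E ≈ 7.4084.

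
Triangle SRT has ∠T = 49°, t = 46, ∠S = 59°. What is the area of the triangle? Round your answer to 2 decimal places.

The third angle is ∠R = 180° − ∠T − ∠S = 72.00°.
Law of sines: s = t·sin S/sin T ≈ 52.245.
Law of sines: r = t·sin R/sin T ≈ 57.967.
Area = ½·t·s·sin R ≈ 1142.8.

1142.82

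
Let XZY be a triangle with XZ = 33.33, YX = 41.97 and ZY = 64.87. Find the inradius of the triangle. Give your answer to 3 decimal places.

Semiperimeter s = (64.87 + 41.97 + 33.33)/2 = 70.085.
Heron's formula: area = √(70.085·5.215·28.115·36.755) ≈ 614.56.
Inradius = area/s = 614.56/70.085 ≈ 8.7688.

8.769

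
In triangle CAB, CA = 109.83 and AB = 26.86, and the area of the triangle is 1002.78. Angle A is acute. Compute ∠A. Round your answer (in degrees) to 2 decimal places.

∠A ≈ 42.83°

From area = ½·CA·AB·sin A, we get sin A = 2·area/(CA·AB) ≈ 0.67984.
Taking the acute solution, ∠A ≈ 42.83°.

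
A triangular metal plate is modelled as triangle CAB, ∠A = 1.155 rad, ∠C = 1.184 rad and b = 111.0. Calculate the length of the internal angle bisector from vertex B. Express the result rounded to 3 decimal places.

The third angle is ∠B = π − ∠C − ∠A = 0.803 rad.
Law of sines: c = b·sin C/sin B ≈ 142.94.
Law of sines: a = b·sin A/sin B ≈ 141.2.
The bisector from B has length 2·c·a·cos(∠B/2)/(c+a) ≈ 130.78.

t_B ≈ 130.778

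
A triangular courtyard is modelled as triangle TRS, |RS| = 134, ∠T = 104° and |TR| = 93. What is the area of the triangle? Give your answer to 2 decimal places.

Law of sines: sin S = |TR|·sin T/|RS| ≈ 0.67341.
Since |RS| ≥ |TR|, only the acute value applies: ∠S ≈ 42.33°.
Then ∠R = 180° − ∠T − ∠S ≈ 33.67°.
Law of sines gives |ST| = |RS|·sin R/sin T ≈ 76.563.
Area = ½·|RS|·|TR|·sin R ≈ 3454.4.

3454.42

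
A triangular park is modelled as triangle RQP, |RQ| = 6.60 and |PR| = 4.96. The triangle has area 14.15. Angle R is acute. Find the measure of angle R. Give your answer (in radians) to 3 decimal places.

1.044

From area = ½·|PR|·|RQ|·sin R, we get sin R = 2·area/(|PR|·|RQ|) ≈ 0.86449.
Taking the acute solution, ∠R ≈ 1.044 rad.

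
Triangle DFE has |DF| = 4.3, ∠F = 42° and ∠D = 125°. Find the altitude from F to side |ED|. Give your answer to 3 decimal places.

The third angle is ∠E = 180° − ∠D − ∠F = 13.00°.
Law of sines: |FE| = |DF|·sin D/sin E ≈ 15.658.
Law of sines: |ED| = |DF|·sin F/sin E ≈ 12.791.
Area = ½·|DF|·|FE|·sin F ≈ 22.527.
The altitude from F has length 2·area/|ED| ≈ 3.5224.

h_F ≈ 3.522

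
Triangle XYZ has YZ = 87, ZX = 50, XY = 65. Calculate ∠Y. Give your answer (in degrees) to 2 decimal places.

34.74

By the law of cosines, cos Y = (XY² + YZ² − ZX²) / (2·XY·YZ) ≈ 0.82175, so ∠Y ≈ 34.74°.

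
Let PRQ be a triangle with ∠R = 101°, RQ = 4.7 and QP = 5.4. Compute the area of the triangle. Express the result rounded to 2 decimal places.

area ≈ 4.40

Law of sines: sin P = RQ·sin R/QP ≈ 0.85438.
Since QP ≥ RQ, only the acute value applies: ∠P ≈ 58.69°.
Then ∠Q = 180° − ∠R − ∠P ≈ 20.31°.
Law of sines gives PR = QP·sin Q/sin R ≈ 1.9093.
Area = ½·QP·RQ·sin Q ≈ 4.4044.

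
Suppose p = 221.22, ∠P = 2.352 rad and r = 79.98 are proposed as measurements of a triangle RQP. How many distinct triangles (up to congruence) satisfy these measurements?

r·sin P = 79.98·sin(2.352 rad) ≈ 56.79.
Since ∠P is not acute, a triangle exists only if p > r; here p > r, so there is exactly one triangle.

1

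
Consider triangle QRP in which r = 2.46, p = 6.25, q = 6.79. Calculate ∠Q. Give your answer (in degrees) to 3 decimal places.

By the law of cosines, cos Q = (r² + p² − q²) / (2·r·p) ≈ -0.03220, so ∠Q ≈ 91.84°.

∠Q ≈ 91.845°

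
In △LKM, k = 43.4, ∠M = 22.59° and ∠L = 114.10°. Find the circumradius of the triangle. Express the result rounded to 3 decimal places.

31.635

The third angle is ∠K = 180° − ∠M − ∠L = 43.31°.
Law of sines: l = k·sin L/sin K ≈ 57.755.
Law of sines: m = k·sin M/sin K ≈ 24.304.
Circumradius = k/(2 sin K) ≈ 31.635.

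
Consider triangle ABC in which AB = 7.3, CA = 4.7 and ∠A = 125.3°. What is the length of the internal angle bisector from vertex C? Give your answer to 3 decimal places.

By the law of cosines, BC² = CA² + AB² − 2·CA·AB·cos A = 115.03, so BC ≈ 10.725.
Law of cosines again: cos C = (BC² + CA² − AB²)/(2·BC·CA) ≈ 0.83152, so ∠C ≈ 33.74°.
The bisector from C has length 2·BC·CA·cos(∠C/2)/(BC+CA) ≈ 6.2545.

t_C ≈ 6.255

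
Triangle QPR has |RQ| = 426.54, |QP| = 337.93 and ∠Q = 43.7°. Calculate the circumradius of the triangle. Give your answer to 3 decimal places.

214.340

By the law of cosines, |PR|² = |RQ|² + |QP|² − 2·|RQ|·|QP|·cos Q = 87715, so |PR| ≈ 296.17.
Area = ½·|RQ|·|QP|·sin Q ≈ 49792.
Circumradius = |PR|/(2 sin Q) ≈ 214.34.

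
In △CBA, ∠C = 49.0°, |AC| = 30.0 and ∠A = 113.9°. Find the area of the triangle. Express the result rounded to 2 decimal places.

area ≈ 1055.97

The third angle is ∠B = 180° − ∠A − ∠C = 17.10°.
Law of sines: |BA| = |AC|·sin C/sin B ≈ 77.001.
Law of sines: |CB| = |AC|·sin A/sin B ≈ 93.278.
Area = ½·|AC|·|BA|·sin A ≈ 1056.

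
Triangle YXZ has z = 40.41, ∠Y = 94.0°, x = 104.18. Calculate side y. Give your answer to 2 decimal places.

114.34

By the law of cosines, y² = x² + z² − 2·x·z·cos Y = 13074, so y ≈ 114.34.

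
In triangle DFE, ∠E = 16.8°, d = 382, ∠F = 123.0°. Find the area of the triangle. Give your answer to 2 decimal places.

area ≈ 27400.97

The third angle is ∠D = 180° − ∠F − ∠E = 40.20°.
Law of sines: f = d·sin F/sin D ≈ 496.35.
Law of sines: e = d·sin E/sin D ≈ 171.06.
Area = ½·d·f·sin E ≈ 27401.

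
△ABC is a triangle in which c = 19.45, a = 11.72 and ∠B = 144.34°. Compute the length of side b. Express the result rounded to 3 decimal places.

By the law of cosines, b² = c² + a² − 2·c·a·cos B = 886.08, so b ≈ 29.767.

29.767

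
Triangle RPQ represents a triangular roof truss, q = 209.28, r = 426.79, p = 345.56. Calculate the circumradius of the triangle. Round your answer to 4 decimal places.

By the law of cosines, cos R = (p² + q² − r²) / (2·p·q) ≈ -0.13095, so ∠R ≈ 97.52°.
Circumradius = r/(2 sin R) ≈ 215.25.

215.2484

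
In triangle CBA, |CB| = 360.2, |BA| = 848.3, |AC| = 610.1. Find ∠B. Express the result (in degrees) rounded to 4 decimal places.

By the law of cosines, cos B = (|CB|² + |BA|² − |AC|²) / (2·|CB|·|BA|) ≈ 0.78076, so ∠B ≈ 38.67°.

38.6697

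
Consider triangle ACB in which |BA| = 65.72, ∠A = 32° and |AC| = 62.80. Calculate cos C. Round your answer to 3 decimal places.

By the law of cosines, |CB|² = |BA|² + |AC|² − 2·|BA|·|AC|·cos A = 1262.8, so |CB| ≈ 35.536.
Law of cosines again: cos C = (|AC|² + |CB|² − |BA|²)/(2·|AC|·|CB|) ≈ 0.19885, so ∠C ≈ 78.53°.

cos C ≈ 0.199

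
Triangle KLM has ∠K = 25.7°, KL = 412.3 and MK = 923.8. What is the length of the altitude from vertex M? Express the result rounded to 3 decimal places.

400.614

By the law of cosines, LM² = MK² + KL² − 2·MK·KL·cos K = 3.3699e+05, so LM ≈ 580.51.
Area = ½·MK·KL·sin K ≈ 82587.
The altitude from M has length 2·area/KL ≈ 400.61.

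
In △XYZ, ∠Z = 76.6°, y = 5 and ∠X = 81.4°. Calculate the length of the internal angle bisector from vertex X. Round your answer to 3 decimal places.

The third angle is ∠Y = 180° − ∠Z − ∠X = 22.00°.
Law of sines: x = y·sin X/sin Y ≈ 13.197.
Law of sines: z = y·sin Z/sin Y ≈ 12.984.
The bisector from X has length 2·y·z·cos(∠X/2)/(y+z) ≈ 5.4735.

t_X ≈ 5.474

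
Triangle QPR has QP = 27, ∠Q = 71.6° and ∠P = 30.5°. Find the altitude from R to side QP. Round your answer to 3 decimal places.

The third angle is ∠R = 180° − ∠Q − ∠P = 77.90°.
Law of sines: PR = QP·sin Q/sin R ≈ 26.202.
Law of sines: RQ = QP·sin P/sin R ≈ 14.015.
Area = ½·QP·PR·sin P ≈ 179.53.
The altitude from R has length 2·area/QP ≈ 13.298.

h_R ≈ 13.298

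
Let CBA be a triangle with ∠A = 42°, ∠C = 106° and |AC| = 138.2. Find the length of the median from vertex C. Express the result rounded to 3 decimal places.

The third angle is ∠B = 180° − ∠A − ∠C = 32.00°.
Law of sines: |BA| = |AC|·sin C/sin B ≈ 250.69.
Law of sines: |CB| = |AC|·sin A/sin B ≈ 174.51.
Median from C: ½√(2·|AC|² + 2·|CB|² − |BA|²) ≈ 95.206.

95.206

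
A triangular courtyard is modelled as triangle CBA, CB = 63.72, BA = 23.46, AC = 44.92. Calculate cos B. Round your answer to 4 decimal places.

By the law of cosines, cos B = (CB² + BA² − AC²) / (2·CB·BA) ≈ 0.86723, so ∠B ≈ 29.86°.

cos B ≈ 0.8672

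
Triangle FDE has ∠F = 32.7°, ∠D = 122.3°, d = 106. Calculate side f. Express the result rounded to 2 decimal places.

67.75

The third angle is ∠E = 180° − ∠F − ∠D = 25.00°.
Law of sines: f = d·sin F/sin D ≈ 67.749.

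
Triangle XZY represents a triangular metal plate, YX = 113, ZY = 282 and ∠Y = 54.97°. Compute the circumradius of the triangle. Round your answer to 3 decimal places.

By the law of cosines, XZ² = ZY² + YX² − 2·ZY·YX·cos Y = 55710, so XZ ≈ 236.03.
Area = ½·ZY·YX·sin Y ≈ 13047.
Circumradius = XZ/(2 sin Y) ≈ 144.12.

R ≈ 144.123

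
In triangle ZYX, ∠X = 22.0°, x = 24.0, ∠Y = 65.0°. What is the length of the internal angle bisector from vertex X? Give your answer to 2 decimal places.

t_X ≈ 59.76

The third angle is ∠Z = 180° − ∠Y − ∠X = 93.00°.
Law of sines: z = x·sin Z/sin X ≈ 63.979.
Law of sines: y = x·sin Y/sin X ≈ 58.065.
The bisector from X has length 2·z·y·cos(∠X/2)/(z+y) ≈ 59.76.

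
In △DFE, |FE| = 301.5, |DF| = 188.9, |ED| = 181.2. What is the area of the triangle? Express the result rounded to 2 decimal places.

Semiperimeter s = (301.5 + 181.2 + 188.9)/2 = 335.8.
Heron's formula: area = √(335.8·34.3·154.6·146.9) ≈ 16173.

area ≈ 16173.46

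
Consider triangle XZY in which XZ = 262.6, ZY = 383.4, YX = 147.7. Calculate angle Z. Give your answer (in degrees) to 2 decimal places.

By the law of cosines, cos Z = (XZ² + ZY² − YX²) / (2·XZ·ZY) ≈ 0.96413, so ∠Z ≈ 15.39°.

15.39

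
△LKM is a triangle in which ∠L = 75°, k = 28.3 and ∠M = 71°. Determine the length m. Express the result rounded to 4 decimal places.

47.8514

The third angle is ∠K = 180° − ∠M − ∠L = 34.00°.
Law of sines: m = k·sin M/sin K ≈ 47.851.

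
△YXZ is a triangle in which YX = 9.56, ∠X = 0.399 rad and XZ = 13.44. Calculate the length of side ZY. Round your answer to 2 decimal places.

5.94

By the law of cosines, ZY² = YX² + XZ² − 2·YX·XZ·cos X = 35.24, so ZY ≈ 5.9363.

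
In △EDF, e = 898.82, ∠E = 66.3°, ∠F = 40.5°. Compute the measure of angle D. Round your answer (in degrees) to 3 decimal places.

73.200

The third angle is ∠D = 180° − ∠F − ∠E = 73.20°.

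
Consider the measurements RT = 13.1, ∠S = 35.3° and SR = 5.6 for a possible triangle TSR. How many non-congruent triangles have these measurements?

SR·sin S = 5.6·sin(35.3°) ≈ 3.236.
Since RT ≥ SR, exactly one triangle exists.

1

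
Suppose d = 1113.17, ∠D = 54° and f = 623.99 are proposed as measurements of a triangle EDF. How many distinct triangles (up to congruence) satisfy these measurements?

1

f·sin D = 623.99·sin(54°) ≈ 504.8.
Since d ≥ f, exactly one triangle exists.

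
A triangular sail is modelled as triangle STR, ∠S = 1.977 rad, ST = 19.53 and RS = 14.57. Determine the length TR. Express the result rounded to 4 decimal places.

By the law of cosines, TR² = RS² + ST² − 2·RS·ST·cos S = 818.57, so TR ≈ 28.611.

28.6107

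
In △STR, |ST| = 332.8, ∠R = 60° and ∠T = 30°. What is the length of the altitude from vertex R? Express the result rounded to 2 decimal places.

The third angle is ∠S = 180° − ∠T − ∠R = 90.00°.
Law of sines: |TR| = |ST|·sin S/sin R ≈ 384.28.
Law of sines: |RS| = |ST|·sin T/sin R ≈ 192.14.
Area = ½·|ST|·|TR|·sin T ≈ 31972.
The altitude from R has length 2·area/|ST| ≈ 192.14.

192.14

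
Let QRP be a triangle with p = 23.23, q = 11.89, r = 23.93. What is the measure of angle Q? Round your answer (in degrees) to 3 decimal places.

By the law of cosines, cos Q = (r² + p² − q²) / (2·r·p) ≈ 0.87328, so ∠Q ≈ 29.16°.

∠Q ≈ 29.158°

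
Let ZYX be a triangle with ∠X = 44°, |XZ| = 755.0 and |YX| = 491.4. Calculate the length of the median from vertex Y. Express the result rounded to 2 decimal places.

m_Y ≈ 342.20

By the law of cosines, |ZY|² = |YX|² + |XZ|² − 2·|YX|·|XZ|·cos X = 2.7774e+05, so |ZY| ≈ 527.01.
Median from Y: ½√(2·|ZY|² + 2·|YX|² − |XZ|²) ≈ 342.2.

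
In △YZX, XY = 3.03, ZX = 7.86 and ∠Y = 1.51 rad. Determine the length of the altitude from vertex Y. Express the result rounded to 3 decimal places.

Law of sines: sin Z = XY·sin Y/ZX ≈ 0.38478.
Since ZX ≥ XY, only the acute value applies: ∠Z ≈ 0.395 rad.
Then ∠X = π − ∠Y − ∠Z ≈ 1.237 rad.
Law of sines gives YZ = ZX·sin X/sin Y ≈ 7.4389.
Area = ½·ZX·XY·sin X ≈ 11.249.
The altitude from Y has length 2·area/ZX ≈ 2.8624.

2.862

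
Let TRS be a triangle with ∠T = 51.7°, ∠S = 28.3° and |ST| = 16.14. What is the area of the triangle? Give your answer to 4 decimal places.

49.2074

The third angle is ∠R = 180° − ∠S − ∠T = 100.00°.
Law of sines: |RS| = |ST|·sin T/sin R ≈ 12.862.
Law of sines: |TR| = |ST|·sin S/sin R ≈ 7.7698.
Area = ½·|ST|·|RS|·sin S ≈ 49.207.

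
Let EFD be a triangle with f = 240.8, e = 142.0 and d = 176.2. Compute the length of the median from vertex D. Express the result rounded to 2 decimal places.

176.95

Median from D: ½√(2·e² + 2·f² − d²) ≈ 176.95.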